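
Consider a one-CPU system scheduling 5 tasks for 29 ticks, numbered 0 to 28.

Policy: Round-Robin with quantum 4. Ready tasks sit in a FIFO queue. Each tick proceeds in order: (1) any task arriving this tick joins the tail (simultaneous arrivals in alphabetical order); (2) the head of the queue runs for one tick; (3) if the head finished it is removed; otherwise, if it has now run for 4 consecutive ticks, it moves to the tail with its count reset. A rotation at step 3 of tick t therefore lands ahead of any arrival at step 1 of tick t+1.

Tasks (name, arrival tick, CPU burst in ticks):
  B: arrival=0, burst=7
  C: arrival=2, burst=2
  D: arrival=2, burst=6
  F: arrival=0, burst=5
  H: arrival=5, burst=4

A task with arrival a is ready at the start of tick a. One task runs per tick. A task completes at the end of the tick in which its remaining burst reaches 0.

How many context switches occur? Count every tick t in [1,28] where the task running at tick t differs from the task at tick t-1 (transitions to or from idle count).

t=0: queue=[B,F] q_used=0 → run B
t=1: queue=[B,F] q_used=1 → run B
t=2: queue=[B,F,C,D] q_used=2 → run B
t=3: queue=[B,F,C,D] q_used=3 → run B
t=4: queue=[F,C,D,B] q_used=0 → run F
t=5: queue=[F,C,D,B,H] q_used=1 → run F
t=6: queue=[F,C,D,B,H] q_used=2 → run F
t=7: queue=[F,C,D,B,H] q_used=3 → run F
t=8: queue=[C,D,B,H,F] q_used=0 → run C
t=9: queue=[C,D,B,H,F] q_used=1 → run C
t=10: queue=[D,B,H,F] q_used=0 → run D
t=11: queue=[D,B,H,F] q_used=1 → run D
t=12: queue=[D,B,H,F] q_used=2 → run D
t=13: queue=[D,B,H,F] q_used=3 → run D
t=14: queue=[B,H,F,D] q_used=0 → run B
t=15: queue=[B,H,F,D] q_used=1 → run B
t=16: queue=[B,H,F,D] q_used=2 → run B
t=17: queue=[H,F,D] q_used=0 → run H
t=18: queue=[H,F,D] q_used=1 → run H
t=19: queue=[H,F,D] q_used=2 → run H
t=20: queue=[H,F,D] q_used=3 → run H
t=21: queue=[F,D] q_used=0 → run F
t=22: queue=[D] q_used=0 → run D
t=23: queue=[D] q_used=1 → run D
t=24: (idle)
t=25: (idle)
t=26: (idle)
t=27: (idle)
t=28: (idle)

context switches = 8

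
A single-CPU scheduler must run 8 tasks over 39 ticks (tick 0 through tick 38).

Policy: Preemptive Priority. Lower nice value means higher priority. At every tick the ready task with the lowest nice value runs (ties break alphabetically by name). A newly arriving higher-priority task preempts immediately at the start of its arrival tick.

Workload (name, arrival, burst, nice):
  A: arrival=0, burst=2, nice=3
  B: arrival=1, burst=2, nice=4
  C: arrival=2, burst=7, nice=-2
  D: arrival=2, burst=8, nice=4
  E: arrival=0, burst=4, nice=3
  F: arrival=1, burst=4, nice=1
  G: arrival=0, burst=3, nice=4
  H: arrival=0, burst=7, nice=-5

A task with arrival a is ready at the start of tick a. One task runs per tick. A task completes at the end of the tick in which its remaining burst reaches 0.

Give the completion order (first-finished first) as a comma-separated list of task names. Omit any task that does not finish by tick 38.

t=0: ready={A,E,G,H} → run H
t=1: ready={A,B,E,F,G,H} → run H
t=2: ready={A,B,C,D,E,F,G,H} → run H
t=3: ready={A,B,C,D,E,F,G,H} → run H
t=4: ready={A,B,C,D,E,F,G,H} → run H
t=5: ready={A,B,C,D,E,F,G,H} → run H
t=6: ready={A,B,C,D,E,F,G,H} → run H
t=7: ready={A,B,C,D,E,F,G} → run C
t=8: ready={A,B,C,D,E,F,G} → run C
t=9: ready={A,B,C,D,E,F,G} → run C
t=10: ready={A,B,C,D,E,F,G} → run C
t=11: ready={A,B,C,D,E,F,G} → run C
t=12: ready={A,B,C,D,E,F,G} → run C
t=13: ready={A,B,C,D,E,F,G} → run C
t=14: ready={A,B,D,E,F,G} → run F
t=15: ready={A,B,D,E,F,G} → run F
t=16: ready={A,B,D,E,F,G} → run F
t=17: ready={A,B,D,E,F,G} → run F
t=18: ready={A,B,D,E,G} → run A
t=19: ready={A,B,D,E,G} → run A
t=20: ready={B,D,E,G} → run E
t=21: ready={B,D,E,G} → run E
t=22: ready={B,D,E,G} → run E
t=23: ready={B,D,E,G} → run E
t=24: ready={B,D,G} → run B
t=25: ready={B,D,G} → run B
t=26: ready={D,G} → run D
t=27: ready={D,G} → run D
t=28: ready={D,G} → run D
t=29: ready={D,G} → run D
t=30: ready={D,G} → run D
t=31: ready={D,G} → run D
t=32: ready={D,G} → run D
t=33: ready={D,G} → run D
t=34: ready={G} → run G
t=35: ready={G} → run G
t=36: ready={G} → run G
t=37: (idle)
t=38: (idle)

completion order = H, C, F, A, E, B, D, G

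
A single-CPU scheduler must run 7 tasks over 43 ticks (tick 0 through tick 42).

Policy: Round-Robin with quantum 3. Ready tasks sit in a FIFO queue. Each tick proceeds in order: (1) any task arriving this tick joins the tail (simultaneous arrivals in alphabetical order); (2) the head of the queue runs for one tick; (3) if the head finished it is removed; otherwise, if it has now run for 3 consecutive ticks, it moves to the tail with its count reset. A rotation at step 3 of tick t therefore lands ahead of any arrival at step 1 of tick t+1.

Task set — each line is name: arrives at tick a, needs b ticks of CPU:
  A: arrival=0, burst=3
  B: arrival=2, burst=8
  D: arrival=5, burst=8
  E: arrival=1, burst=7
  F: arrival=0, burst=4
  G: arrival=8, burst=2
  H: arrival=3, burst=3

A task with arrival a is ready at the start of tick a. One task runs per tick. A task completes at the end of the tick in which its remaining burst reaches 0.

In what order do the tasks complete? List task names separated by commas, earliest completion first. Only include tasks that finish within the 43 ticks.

t=0: queue=[A,F] q_used=0 → run A
t=1: queue=[A,F,E] q_used=1 → run A
t=2: queue=[A,F,E,B] q_used=2 → run A
t=3: queue=[F,E,B,H] q_used=0 → run F
t=4: queue=[F,E,B,H] q_used=1 → run F
t=5: queue=[F,E,B,H,D] q_used=2 → run F
t=6: queue=[E,B,H,D,F] q_used=0 → run E
t=7: queue=[E,B,H,D,F] q_used=1 → run E
t=8: queue=[E,B,H,D,F,G] q_used=2 → run E
t=9: queue=[B,H,D,F,G,E] q_used=0 → run B
t=10: queue=[B,H,D,F,G,E] q_used=1 → run B
t=11: queue=[B,H,D,F,G,E] q_used=2 → run B
t=12: queue=[H,D,F,G,E,B] q_used=0 → run H
t=13: queue=[H,D,F,G,E,B] q_used=1 → run H
t=14: queue=[H,D,F,G,E,B] q_used=2 → run H
t=15: queue=[D,F,G,E,B] q_used=0 → run D
t=16: queue=[D,F,G,E,B] q_used=1 → run D
t=17: queue=[D,F,G,E,B] q_used=2 → run D
t=18: queue=[F,G,E,B,D] q_used=0 → run F
t=19: queue=[G,E,B,D] q_used=0 → run G
t=20: queue=[G,E,B,D] q_used=1 → run G
t=21: queue=[E,B,D] q_used=0 → run E
t=22: queue=[E,B,D] q_used=1 → run E
t=23: queue=[E,B,D] q_used=2 → run E
t=24: queue=[B,D,E] q_used=0 → run B
t=25: queue=[B,D,E] q_used=1 → run B
t=26: queue=[B,D,E] q_used=2 → run B
t=27: queue=[D,E,B] q_used=0 → run D
t=28: queue=[D,E,B] q_used=1 → run D
t=29: queue=[D,E,B] q_used=2 → run D
t=30: queue=[E,B,D] q_used=0 → run E
t=31: queue=[B,D] q_used=0 → run B
t=32: queue=[B,D] q_used=1 → run B
t=33: queue=[D] q_used=0 → run D
t=34: queue=[D] q_used=1 → run D
t=35: (idle)
t=36: (idle)
t=37: (idle)
t=38: (idle)
t=39: (idle)
t=40: (idle)
t=41: (idle)
t=42: (idle)

completion order = A, H, F, G, E, B, D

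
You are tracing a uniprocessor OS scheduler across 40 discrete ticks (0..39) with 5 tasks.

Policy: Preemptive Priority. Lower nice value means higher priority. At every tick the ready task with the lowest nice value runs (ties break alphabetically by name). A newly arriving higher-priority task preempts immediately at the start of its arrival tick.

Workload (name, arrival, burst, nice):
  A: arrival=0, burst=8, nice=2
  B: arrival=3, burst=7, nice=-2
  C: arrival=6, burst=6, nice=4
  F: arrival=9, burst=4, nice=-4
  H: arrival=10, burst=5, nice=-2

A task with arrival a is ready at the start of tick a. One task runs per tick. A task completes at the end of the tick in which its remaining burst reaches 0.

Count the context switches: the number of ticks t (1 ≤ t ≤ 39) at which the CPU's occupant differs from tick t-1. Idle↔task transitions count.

t=0: ready={A} → run A
t=1: ready={A} → run A
t=2: ready={A} → run A
t=3: ready={A,B} → run B
t=4: ready={A,B} → run B
t=5: ready={A,B} → run B
t=6: ready={A,B,C} → run B
t=7: ready={A,B,C} → run B
t=8: ready={A,B,C} → run B
t=9: ready={A,B,C,F} → run F
t=10: ready={A,B,C,F,H} → run F
t=11: ready={A,B,C,F,H} → run F
t=12: ready={A,B,C,F,H} → run F
t=13: ready={A,B,C,H} → run B
t=14: ready={A,C,H} → run H
t=15: ready={A,C,H} → run H
t=16: ready={A,C,H} → run H
t=17: ready={A,C,H} → run H
t=18: ready={A,C,H} → run H
t=19: ready={A,C} → run A
t=20: ready={A,C} → run A
t=21: ready={A,C} → run A
t=22: ready={A,C} → run A
t=23: ready={A,C} → run A
t=24: ready={C} → run C
t=25: ready={C} → run C
t=26: ready={C} → run C
t=27: ready={C} → run C
t=28: ready={C} → run C
t=29: ready={C} → run C
t=30: (idle)
t=31: (idle)
t=32: (idle)
t=33: (idle)
t=34: (idle)
t=35: (idle)
t=36: (idle)
t=37: (idle)
t=38: (idle)
t=39: (idle)

context switches = 7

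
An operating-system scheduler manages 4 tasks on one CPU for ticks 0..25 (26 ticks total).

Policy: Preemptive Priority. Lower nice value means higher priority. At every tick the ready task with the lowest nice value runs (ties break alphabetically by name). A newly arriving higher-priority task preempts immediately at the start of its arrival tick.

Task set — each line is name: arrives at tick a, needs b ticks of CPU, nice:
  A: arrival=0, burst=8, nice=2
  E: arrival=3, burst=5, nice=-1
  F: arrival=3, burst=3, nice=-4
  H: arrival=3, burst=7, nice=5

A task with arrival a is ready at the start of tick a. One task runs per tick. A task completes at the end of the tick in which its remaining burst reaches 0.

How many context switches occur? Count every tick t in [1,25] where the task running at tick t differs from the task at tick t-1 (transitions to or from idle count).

context switches = 5

t=0: ready={A} → run A
t=1: ready={A} → run A
t=2: ready={A} → run A
t=3: ready={A,E,F,H} → run F
t=4: ready={A,E,F,H} → run F
t=5: ready={A,E,F,H} → run F
t=6: ready={A,E,H} → run E
t=7: ready={A,E,H} → run E
t=8: ready={A,E,H} → run E
t=9: ready={A,E,H} → run E
t=10: ready={A,E,H} → run E
t=11: ready={A,H} → run A
t=12: ready={A,H} → run A
t=13: ready={A,H} → run A
t=14: ready={A,H} → run A
t=15: ready={A,H} → run A
t=16: ready={H} → run H
t=17: ready={H} → run H
t=18: ready={H} → run H
t=19: ready={H} → run H
t=20: ready={H} → run H
t=21: ready={H} → run H
t=22: ready={H} → run H
t=23: (idle)
t=24: (idle)
t=25: (idle)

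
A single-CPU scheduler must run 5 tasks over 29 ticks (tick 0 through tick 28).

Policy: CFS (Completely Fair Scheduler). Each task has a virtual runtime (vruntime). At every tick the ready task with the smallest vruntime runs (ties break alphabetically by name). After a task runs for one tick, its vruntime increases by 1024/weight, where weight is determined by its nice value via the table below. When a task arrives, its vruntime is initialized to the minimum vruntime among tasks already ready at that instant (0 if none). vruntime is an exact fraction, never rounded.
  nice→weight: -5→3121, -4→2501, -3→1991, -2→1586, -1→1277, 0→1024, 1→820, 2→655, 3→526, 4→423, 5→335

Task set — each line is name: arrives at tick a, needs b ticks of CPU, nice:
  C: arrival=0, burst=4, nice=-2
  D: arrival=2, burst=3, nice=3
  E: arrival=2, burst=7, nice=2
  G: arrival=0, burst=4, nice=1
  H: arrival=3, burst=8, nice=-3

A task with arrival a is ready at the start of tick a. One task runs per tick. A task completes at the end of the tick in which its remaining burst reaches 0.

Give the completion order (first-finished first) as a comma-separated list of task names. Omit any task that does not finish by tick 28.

completion order = C, G, H, D, E

t=0: vr[C=0 G=0] → run C
t=1: vr[C=512/793 G=0] → run G
t=2: vr[C=512/793 D=512/793 E=512/793 G=256/205] → run C
t=3: vr[C=1024/793 D=512/793 E=512/793 G=256/205 H=512/793] → run D
t=4: vr[C=1024/793 D=540672/208559 E=512/793 G=256/205 H=512/793] → run E
t=5: vr[C=1024/793 D=540672/208559 E=1147392/519415 G=256/205 H=512/793] → run H
t=6: vr[C=1024/793 D=540672/208559 E=1147392/519415 G=256/205 H=1831424/1578863] → run H
t=7: vr[C=1024/793 D=540672/208559 E=1147392/519415 G=256/205 H=2643456/1578863] → run G
t=8: vr[C=1024/793 D=540672/208559 E=1147392/519415 G=512/205 H=2643456/1578863] → run C
t=9: vr[C=1536/793 D=540672/208559 E=1147392/519415 G=512/205 H=2643456/1578863] → run H
t=10: vr[C=1536/793 D=540672/208559 E=1147392/519415 G=512/205 H=3455488/1578863] → run C
t=11: vr[D=540672/208559 E=1147392/519415 G=512/205 H=3455488/1578863] → run H
t=12: vr[D=540672/208559 E=1147392/519415 G=512/205 H=4267520/1578863] → run E
t=13: vr[D=540672/208559 E=1959424/519415 G=512/205 H=4267520/1578863] → run G
t=14: vr[D=540672/208559 E=1959424/519415 G=768/205 H=4267520/1578863] → run D
t=15: vr[D=946688/208559 E=1959424/519415 G=768/205 H=4267520/1578863] → run H
t=16: vr[D=946688/208559 E=1959424/519415 G=768/205 H=5079552/1578863] → run H
t=17: vr[D=946688/208559 E=1959424/519415 G=768/205 H=5891584/1578863] → run H
t=18: vr[D=946688/208559 E=1959424/519415 G=768/205 H=6703616/1578863] → run G
t=19: vr[D=946688/208559 E=1959424/519415 H=6703616/1578863] → run E
t=20: vr[D=946688/208559 E=2771456/519415 H=6703616/1578863] → run H
t=21: vr[D=946688/208559 E=2771456/519415] → run D
t=22: vr[E=2771456/519415] → run E
t=23: vr[E=3583488/519415] → run E
t=24: vr[E=879104/103883] → run E
t=25: vr[E=5207552/519415] → run E
t=26: (idle)
t=27: (idle)
t=28: (idle)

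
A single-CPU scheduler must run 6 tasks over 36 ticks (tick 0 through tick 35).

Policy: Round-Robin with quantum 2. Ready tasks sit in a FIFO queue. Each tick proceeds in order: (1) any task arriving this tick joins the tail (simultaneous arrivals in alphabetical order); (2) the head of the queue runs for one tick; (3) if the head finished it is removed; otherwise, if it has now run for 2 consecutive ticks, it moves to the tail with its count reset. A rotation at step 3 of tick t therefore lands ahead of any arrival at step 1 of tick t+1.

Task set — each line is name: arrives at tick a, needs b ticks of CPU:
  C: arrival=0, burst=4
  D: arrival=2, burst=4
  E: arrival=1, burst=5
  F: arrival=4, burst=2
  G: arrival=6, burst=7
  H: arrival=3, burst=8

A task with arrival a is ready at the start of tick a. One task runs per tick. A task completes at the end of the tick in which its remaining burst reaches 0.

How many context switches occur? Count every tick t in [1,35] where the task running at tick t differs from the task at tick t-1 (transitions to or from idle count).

context switches = 16

t=0: queue=[C] q_used=0 → run C
t=1: queue=[C,E] q_used=1 → run C
t=2: queue=[E,C,D] q_used=0 → run E
t=3: queue=[E,C,D,H] q_used=1 → run E
t=4: queue=[C,D,H,E,F] q_used=0 → run C
t=5: queue=[C,D,H,E,F] q_used=1 → run C
t=6: queue=[D,H,E,F,G] q_used=0 → run D
t=7: queue=[D,H,E,F,G] q_used=1 → run D
t=8: queue=[H,E,F,G,D] q_used=0 → run H
t=9: queue=[H,E,F,G,D] q_used=1 → run H
t=10: queue=[E,F,G,D,H] q_used=0 → run E
t=11: queue=[E,F,G,D,H] q_used=1 → run E
t=12: queue=[F,G,D,H,E] q_used=0 → run F
t=13: queue=[F,G,D,H,E] q_used=1 → run F
t=14: queue=[G,D,H,E] q_used=0 → run G
t=15: queue=[G,D,H,E] q_used=1 → run G
t=16: queue=[D,H,E,G] q_used=0 → run D
t=17: queue=[D,H,E,G] q_used=1 → run D
t=18: queue=[H,E,G] q_used=0 → run H
t=19: queue=[H,E,G] q_used=1 → run H
t=20: queue=[E,G,H] q_used=0 → run E
t=21: queue=[G,H] q_used=0 → run G
t=22: queue=[G,H] q_used=1 → run G
t=23: queue=[H,G] q_used=0 → run H
t=24: queue=[H,G] q_used=1 → run H
t=25: queue=[G,H] q_used=0 → run G
t=26: queue=[G,H] q_used=1 → run G
t=27: queue=[H,G] q_used=0 → run H
t=28: queue=[H,G] q_used=1 → run H
t=29: queue=[G] q_used=0 → run G
t=30: (idle)
t=31: (idle)
t=32: (idle)
t=33: (idle)
t=34: (idle)
t=35: (idle)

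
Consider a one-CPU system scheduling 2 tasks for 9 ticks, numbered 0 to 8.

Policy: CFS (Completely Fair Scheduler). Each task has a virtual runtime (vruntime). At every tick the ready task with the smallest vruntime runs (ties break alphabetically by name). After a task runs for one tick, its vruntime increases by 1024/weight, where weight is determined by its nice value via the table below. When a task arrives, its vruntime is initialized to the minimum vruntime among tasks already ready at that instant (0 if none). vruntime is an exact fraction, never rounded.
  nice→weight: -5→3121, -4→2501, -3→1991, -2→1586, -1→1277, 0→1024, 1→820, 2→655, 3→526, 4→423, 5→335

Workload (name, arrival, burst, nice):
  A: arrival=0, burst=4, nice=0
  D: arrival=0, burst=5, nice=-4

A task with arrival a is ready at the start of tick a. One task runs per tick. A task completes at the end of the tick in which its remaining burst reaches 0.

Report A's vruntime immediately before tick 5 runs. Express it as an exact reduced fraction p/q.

vruntime(A, start of tick 5) = 2/1

t=0: vr[A=0 D=0] → run A
t=1: vr[A=1 D=0] → run D
t=2: vr[A=1 D=1024/2501] → run D
t=3: vr[A=1 D=2048/2501] → run D
t=4: vr[A=1 D=3072/2501] → run A
t=5: vr[A=2 D=3072/2501] → run D
t=6: vr[A=2 D=4096/2501] → run D
t=7: vr[A=2] → run A
t=8: vr[A=3] → run A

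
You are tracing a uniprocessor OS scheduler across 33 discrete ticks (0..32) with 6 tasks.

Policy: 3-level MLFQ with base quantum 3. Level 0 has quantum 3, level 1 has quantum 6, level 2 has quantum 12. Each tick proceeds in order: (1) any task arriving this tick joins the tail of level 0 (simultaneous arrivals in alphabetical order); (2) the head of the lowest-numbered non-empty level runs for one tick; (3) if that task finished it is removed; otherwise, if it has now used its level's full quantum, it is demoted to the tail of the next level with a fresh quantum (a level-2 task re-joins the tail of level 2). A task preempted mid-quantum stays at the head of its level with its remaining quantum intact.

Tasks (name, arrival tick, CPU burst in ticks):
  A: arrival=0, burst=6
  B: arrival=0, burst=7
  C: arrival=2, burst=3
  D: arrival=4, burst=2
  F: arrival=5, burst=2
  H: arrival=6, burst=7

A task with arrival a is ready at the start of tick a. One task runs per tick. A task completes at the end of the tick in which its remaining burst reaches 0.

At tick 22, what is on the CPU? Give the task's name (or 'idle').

t=0: L0/L1/L2 = AB/-/- → run A
t=1: L0/L1/L2 = AB/-/- → run A
t=2: L0/L1/L2 = ABC/-/- → run A
t=3: L0/L1/L2 = BC/A/- → run B
t=4: L0/L1/L2 = BCD/A/- → run B
t=5: L0/L1/L2 = BCDF/A/- → run B
t=6: L0/L1/L2 = CDFH/AB/- → run C
t=7: L0/L1/L2 = CDFH/AB/- → run C
t=8: L0/L1/L2 = CDFH/AB/- → run C
t=9: L0/L1/L2 = DFH/AB/- → run D
t=10: L0/L1/L2 = DFH/AB/- → run D
t=11: L0/L1/L2 = FH/AB/- → run F
t=12: L0/L1/L2 = FH/AB/- → run F
t=13: L0/L1/L2 = H/AB/- → run H
t=14: L0/L1/L2 = H/AB/- → run H
t=15: L0/L1/L2 = H/AB/- → run H
t=16: L0/L1/L2 = -/ABH/- → run A
t=17: L0/L1/L2 = -/ABH/- → run A
t=18: L0/L1/L2 = -/ABH/- → run A
t=19: L0/L1/L2 = -/BH/- → run B
t=20: L0/L1/L2 = -/BH/- → run B
t=21: L0/L1/L2 = -/BH/- → run B
t=22: L0/L1/L2 = -/BH/- → run B
t=23: L0/L1/L2 = -/H/- → run H
t=24: L0/L1/L2 = -/H/- → run H
t=25: L0/L1/L2 = -/H/- → run H
t=26: L0/L1/L2 = -/H/- → run H
t=27: (idle)
t=28: (idle)
t=29: (idle)
t=30: (idle)
t=31: (idle)
t=32: (idle)

running at tick 22 = B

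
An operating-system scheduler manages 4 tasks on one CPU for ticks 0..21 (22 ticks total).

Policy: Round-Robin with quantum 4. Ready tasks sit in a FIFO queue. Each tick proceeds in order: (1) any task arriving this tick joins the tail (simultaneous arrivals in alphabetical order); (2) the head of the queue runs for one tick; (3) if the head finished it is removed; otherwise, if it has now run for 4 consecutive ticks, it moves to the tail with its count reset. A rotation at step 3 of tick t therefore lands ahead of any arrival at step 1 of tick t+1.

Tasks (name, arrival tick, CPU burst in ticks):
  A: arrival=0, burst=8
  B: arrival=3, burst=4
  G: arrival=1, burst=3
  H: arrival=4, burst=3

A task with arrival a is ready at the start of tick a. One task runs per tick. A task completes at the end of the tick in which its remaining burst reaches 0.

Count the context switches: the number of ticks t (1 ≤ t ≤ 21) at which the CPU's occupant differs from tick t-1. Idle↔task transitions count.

context switches = 5

t=0: queue=[A] q_used=0 → run A
t=1: queue=[A,G] q_used=1 → run A
t=2: queue=[A,G] q_used=2 → run A
t=3: queue=[A,G,B] q_used=3 → run A
t=4: queue=[G,B,A,H] q_used=0 → run G
t=5: queue=[G,B,A,H] q_used=1 → run G
t=6: queue=[G,B,A,H] q_used=2 → run G
t=7: queue=[B,A,H] q_used=0 → run B
t=8: queue=[B,A,H] q_used=1 → run B
t=9: queue=[B,A,H] q_used=2 → run B
t=10: queue=[B,A,H] q_used=3 → run B
t=11: queue=[A,H] q_used=0 → run A
t=12: queue=[A,H] q_used=1 → run A
t=13: queue=[A,H] q_used=2 → run A
t=14: queue=[A,H] q_used=3 → run A
t=15: queue=[H] q_used=0 → run H
t=16: queue=[H] q_used=1 → run H
t=17: queue=[H] q_used=2 → run H
t=18: (idle)
t=19: (idle)
t=20: (idle)
t=21: (idle)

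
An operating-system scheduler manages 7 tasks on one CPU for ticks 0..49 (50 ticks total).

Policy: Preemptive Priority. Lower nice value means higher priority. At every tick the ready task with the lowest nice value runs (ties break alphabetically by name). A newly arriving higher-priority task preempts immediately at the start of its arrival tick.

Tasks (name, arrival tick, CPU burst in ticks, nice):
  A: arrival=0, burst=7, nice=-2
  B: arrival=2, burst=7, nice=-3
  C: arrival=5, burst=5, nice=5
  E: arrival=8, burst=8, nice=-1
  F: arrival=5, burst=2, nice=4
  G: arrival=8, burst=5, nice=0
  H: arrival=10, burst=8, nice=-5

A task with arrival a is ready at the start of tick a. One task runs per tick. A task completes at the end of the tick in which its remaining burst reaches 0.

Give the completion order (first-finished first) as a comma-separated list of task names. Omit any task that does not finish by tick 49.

t=0: ready={A} → run A
t=1: ready={A} → run A
t=2: ready={A,B} → run B
t=3: ready={A,B} → run B
t=4: ready={A,B} → run B
t=5: ready={A,B,C,F} → run B
t=6: ready={A,B,C,F} → run B
t=7: ready={A,B,C,F} → run B
t=8: ready={A,B,C,E,F,G} → run B
t=9: ready={A,C,E,F,G} → run A
t=10: ready={A,C,E,F,G,H} → run H
t=11: ready={A,C,E,F,G,H} → run H
t=12: ready={A,C,E,F,G,H} → run H
t=13: ready={A,C,E,F,G,H} → run H
t=14: ready={A,C,E,F,G,H} → run H
t=15: ready={A,C,E,F,G,H} → run H
t=16: ready={A,C,E,F,G,H} → run H
t=17: ready={A,C,E,F,G,H} → run H
t=18: ready={A,C,E,F,G} → run A
t=19: ready={A,C,E,F,G} → run A
t=20: ready={A,C,E,F,G} → run A
t=21: ready={A,C,E,F,G} → run A
t=22: ready={C,E,F,G} → run E
t=23: ready={C,E,F,G} → run E
t=24: ready={C,E,F,G} → run E
t=25: ready={C,E,F,G} → run E
t=26: ready={C,E,F,G} → run E
t=27: ready={C,E,F,G} → run E
t=28: ready={C,E,F,G} → run E
t=29: ready={C,E,F,G} → run E
t=30: ready={C,F,G} → run G
t=31: ready={C,F,G} → run G
t=32: ready={C,F,G} → run G
t=33: ready={C,F,G} → run G
t=34: ready={C,F,G} → run G
t=35: ready={C,F} → run F
t=36: ready={C,F} → run F
t=37: ready={C} → run C
t=38: ready={C} → run C
t=39: ready={C} → run C
t=40: ready={C} → run C
t=41: ready={C} → run C
t=42: (idle)
t=43: (idle)
t=44: (idle)
t=45: (idle)
t=46: (idle)
t=47: (idle)
t=48: (idle)
t=49: (idle)

completion order = B, H, A, E, G, F, C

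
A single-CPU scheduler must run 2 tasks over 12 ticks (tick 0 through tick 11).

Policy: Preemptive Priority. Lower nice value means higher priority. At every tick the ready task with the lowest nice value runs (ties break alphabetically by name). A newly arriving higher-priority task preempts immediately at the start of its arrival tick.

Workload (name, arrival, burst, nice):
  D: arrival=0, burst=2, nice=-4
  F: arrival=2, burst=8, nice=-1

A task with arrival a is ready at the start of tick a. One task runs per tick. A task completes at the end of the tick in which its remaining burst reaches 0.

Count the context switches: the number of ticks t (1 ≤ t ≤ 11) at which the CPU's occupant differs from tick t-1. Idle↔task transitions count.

context switches = 2

t=0: ready={D} → run D
t=1: ready={D} → run D
t=2: ready={F} → run F
t=3: ready={F} → run F
t=4: ready={F} → run F
t=5: ready={F} → run F
t=6: ready={F} → run F
t=7: ready={F} → run F
t=8: ready={F} → run F
t=9: ready={F} → run F
t=10: (idle)
t=11: (idle)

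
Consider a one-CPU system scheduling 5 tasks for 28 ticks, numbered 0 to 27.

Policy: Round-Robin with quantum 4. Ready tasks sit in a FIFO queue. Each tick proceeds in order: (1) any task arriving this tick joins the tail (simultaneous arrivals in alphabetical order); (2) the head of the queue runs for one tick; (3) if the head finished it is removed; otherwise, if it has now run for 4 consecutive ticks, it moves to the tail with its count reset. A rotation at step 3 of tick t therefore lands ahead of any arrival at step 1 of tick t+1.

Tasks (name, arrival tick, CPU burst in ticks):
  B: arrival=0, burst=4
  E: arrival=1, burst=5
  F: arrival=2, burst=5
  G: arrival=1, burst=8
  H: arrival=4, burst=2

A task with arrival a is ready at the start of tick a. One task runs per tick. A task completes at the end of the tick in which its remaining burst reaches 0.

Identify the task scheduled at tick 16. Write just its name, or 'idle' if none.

running at tick 16 = H

t=0: queue=[B] q_used=0 → run B
t=1: queue=[B,E,G] q_used=1 → run B
t=2: queue=[B,E,G,F] q_used=2 → run B
t=3: queue=[B,E,G,F] q_used=3 → run B
t=4: queue=[E,G,F,H] q_used=0 → run E
t=5: queue=[E,G,F,H] q_used=1 → run E
t=6: queue=[E,G,F,H] q_used=2 → run E
t=7: queue=[E,G,F,H] q_used=3 → run E
t=8: queue=[G,F,H,E] q_used=0 → run G
t=9: queue=[G,F,H,E] q_used=1 → run G
t=10: queue=[G,F,H,E] q_used=2 → run G
t=11: queue=[G,F,H,E] q_used=3 → run G
t=12: queue=[F,H,E,G] q_used=0 → run F
t=13: queue=[F,H,E,G] q_used=1 → run F
t=14: queue=[F,H,E,G] q_used=2 → run F
t=15: queue=[F,H,E,G] q_used=3 → run F
t=16: queue=[H,E,G,F] q_used=0 → run H
t=17: queue=[H,E,G,F] q_used=1 → run H
t=18: queue=[E,G,F] q_used=0 → run E
t=19: queue=[G,F] q_used=0 → run G
t=20: queue=[G,F] q_used=1 → run G
t=21: queue=[G,F] q_used=2 → run G
t=22: queue=[G,F] q_used=3 → run G
t=23: queue=[F] q_used=0 → run F
t=24: (idle)
t=25: (idle)
t=26: (idle)
t=27: (idle)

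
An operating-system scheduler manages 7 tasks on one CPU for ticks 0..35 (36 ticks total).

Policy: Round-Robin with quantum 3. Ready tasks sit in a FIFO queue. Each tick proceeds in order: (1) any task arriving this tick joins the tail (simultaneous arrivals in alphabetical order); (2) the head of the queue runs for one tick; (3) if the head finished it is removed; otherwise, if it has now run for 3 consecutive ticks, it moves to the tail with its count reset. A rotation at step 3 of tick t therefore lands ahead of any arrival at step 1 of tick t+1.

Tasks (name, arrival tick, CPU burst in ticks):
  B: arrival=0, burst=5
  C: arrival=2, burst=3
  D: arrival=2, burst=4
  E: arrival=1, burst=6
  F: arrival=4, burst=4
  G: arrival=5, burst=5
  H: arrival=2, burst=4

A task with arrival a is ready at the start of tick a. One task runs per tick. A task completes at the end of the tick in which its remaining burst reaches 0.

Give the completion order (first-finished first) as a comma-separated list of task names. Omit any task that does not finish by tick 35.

t=0: queue=[B] q_used=0 → run B
t=1: queue=[B,E] q_used=1 → run B
t=2: queue=[B,E,C,D,H] q_used=2 → run B
t=3: queue=[E,C,D,H,B] q_used=0 → run E
t=4: queue=[E,C,D,H,B,F] q_used=1 → run E
t=5: queue=[E,C,D,H,B,F,G] q_used=2 → run E
t=6: queue=[C,D,H,B,F,G,E] q_used=0 → run C
t=7: queue=[C,D,H,B,F,G,E] q_used=1 → run C
t=8: queue=[C,D,H,B,F,G,E] q_used=2 → run C
t=9: queue=[D,H,B,F,G,E] q_used=0 → run D
t=10: queue=[D,H,B,F,G,E] q_used=1 → run D
t=11: queue=[D,H,B,F,G,E] q_used=2 → run D
t=12: queue=[H,B,F,G,E,D] q_used=0 → run H
t=13: queue=[H,B,F,G,E,D] q_used=1 → run H
t=14: queue=[H,B,F,G,E,D] q_used=2 → run H
t=15: queue=[B,F,G,E,D,H] q_used=0 → run B
t=16: queue=[B,F,G,E,D,H] q_used=1 → run B
t=17: queue=[F,G,E,D,H] q_used=0 → run F
t=18: queue=[F,G,E,D,H] q_used=1 → run F
t=19: queue=[F,G,E,D,H] q_used=2 → run F
t=20: queue=[G,E,D,H,F] q_used=0 → run G
t=21: queue=[G,E,D,H,F] q_used=1 → run G
t=22: queue=[G,E,D,H,F] q_used=2 → run G
t=23: queue=[E,D,H,F,G] q_used=0 → run E
t=24: queue=[E,D,H,F,G] q_used=1 → run E
t=25: queue=[E,D,H,F,G] q_used=2 → run E
t=26: queue=[D,H,F,G] q_used=0 → run D
t=27: queue=[H,F,G] q_used=0 → run H
t=28: queue=[F,G] q_used=0 → run F
t=29: queue=[G] q_used=0 → run G
t=30: queue=[G] q_used=1 → run G
t=31: (idle)
t=32: (idle)
t=33: (idle)
t=34: (idle)
t=35: (idle)

completion order = C, B, E, D, H, F, G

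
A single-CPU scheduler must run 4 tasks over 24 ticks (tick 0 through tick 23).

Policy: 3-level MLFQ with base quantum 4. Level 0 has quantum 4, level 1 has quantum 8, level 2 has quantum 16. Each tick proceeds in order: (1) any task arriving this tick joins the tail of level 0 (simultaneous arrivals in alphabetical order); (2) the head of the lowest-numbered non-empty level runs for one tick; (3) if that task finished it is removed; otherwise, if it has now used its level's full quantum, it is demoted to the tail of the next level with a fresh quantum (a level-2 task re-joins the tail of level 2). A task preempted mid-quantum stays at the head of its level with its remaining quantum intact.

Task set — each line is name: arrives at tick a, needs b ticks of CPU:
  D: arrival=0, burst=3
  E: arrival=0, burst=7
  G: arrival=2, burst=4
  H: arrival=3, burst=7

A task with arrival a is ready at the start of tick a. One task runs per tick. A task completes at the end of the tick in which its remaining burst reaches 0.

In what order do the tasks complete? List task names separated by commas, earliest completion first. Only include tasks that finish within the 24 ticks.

completion order = D, G, E, H

t=0: L0/L1/L2 = DE/-/- → run D
t=1: L0/L1/L2 = DE/-/- → run D
t=2: L0/L1/L2 = DEG/-/- → run D
t=3: L0/L1/L2 = EGH/-/- → run E
t=4: L0/L1/L2 = EGH/-/- → run E
t=5: L0/L1/L2 = EGH/-/- → run E
t=6: L0/L1/L2 = EGH/-/- → run E
t=7: L0/L1/L2 = GH/E/- → run G
t=8: L0/L1/L2 = GH/E/- → run G
t=9: L0/L1/L2 = GH/E/- → run G
t=10: L0/L1/L2 = GH/E/- → run G
t=11: L0/L1/L2 = H/E/- → run H
t=12: L0/L1/L2 = H/E/- → run H
t=13: L0/L1/L2 = H/E/- → run H
t=14: L0/L1/L2 = H/E/- → run H
t=15: L0/L1/L2 = -/EH/- → run E
t=16: L0/L1/L2 = -/EH/- → run E
t=17: L0/L1/L2 = -/EH/- → run E
t=18: L0/L1/L2 = -/H/- → run H
t=19: L0/L1/L2 = -/H/- → run H
t=20: L0/L1/L2 = -/H/- → run H
t=21: (idle)
t=22: (idle)
t=23: (idle)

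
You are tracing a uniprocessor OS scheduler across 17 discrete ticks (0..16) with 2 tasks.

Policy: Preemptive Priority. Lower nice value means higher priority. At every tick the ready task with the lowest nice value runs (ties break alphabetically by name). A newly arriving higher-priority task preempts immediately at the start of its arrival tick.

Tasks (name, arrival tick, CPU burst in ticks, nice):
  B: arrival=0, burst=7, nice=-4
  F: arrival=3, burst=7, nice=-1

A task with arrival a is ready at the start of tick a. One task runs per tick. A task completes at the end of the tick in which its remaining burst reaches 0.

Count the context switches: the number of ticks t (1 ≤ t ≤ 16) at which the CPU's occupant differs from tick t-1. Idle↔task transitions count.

context switches = 2

t=0: ready={B} → run B
t=1: ready={B} → run B
t=2: ready={B} → run B
t=3: ready={B,F} → run B
t=4: ready={B,F} → run B
t=5: ready={B,F} → run B
t=6: ready={B,F} → run B
t=7: ready={F} → run F
t=8: ready={F} → run F
t=9: ready={F} → run F
t=10: ready={F} → run F
t=11: ready={F} → run F
t=12: ready={F} → run F
t=13: ready={F} → run F
t=14: (idle)
t=15: (idle)
t=16: (idle)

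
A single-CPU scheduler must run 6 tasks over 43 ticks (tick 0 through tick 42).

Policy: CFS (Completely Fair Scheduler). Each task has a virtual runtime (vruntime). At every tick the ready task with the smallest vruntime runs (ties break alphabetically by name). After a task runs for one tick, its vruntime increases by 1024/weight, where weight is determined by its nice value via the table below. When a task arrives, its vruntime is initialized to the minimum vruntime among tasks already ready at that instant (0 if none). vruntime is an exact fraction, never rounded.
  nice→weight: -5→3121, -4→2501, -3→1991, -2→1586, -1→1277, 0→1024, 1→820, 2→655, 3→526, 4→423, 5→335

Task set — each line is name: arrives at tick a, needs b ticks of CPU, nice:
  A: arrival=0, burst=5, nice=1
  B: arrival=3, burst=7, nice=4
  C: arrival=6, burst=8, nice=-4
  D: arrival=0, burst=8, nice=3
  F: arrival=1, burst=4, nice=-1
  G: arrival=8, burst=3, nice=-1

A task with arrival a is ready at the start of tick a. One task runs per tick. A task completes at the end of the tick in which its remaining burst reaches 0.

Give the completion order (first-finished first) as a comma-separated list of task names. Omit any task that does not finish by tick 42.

completion order = F, G, C, A, D, B

t=0: vr[A=0 D=0] → run A
t=1: vr[A=256/205 D=0 F=0] → run D
t=2: vr[A=256/205 D=512/263 F=0] → run F
t=3: vr[A=256/205 B=1024/1277 D=512/263 F=1024/1277] → run B
t=4: vr[A=256/205 B=1740800/540171 D=512/263 F=1024/1277] → run F
t=5: vr[A=256/205 B=1740800/540171 D=512/263 F=2048/1277] → run A
t=6: vr[A=512/205 B=1740800/540171 C=2048/1277 D=512/263 F=2048/1277] → run C
t=7: vr[A=512/205 B=1740800/540171 C=6429696/3193777 D=512/263 F=2048/1277] → run F
t=8: vr[A=512/205 B=1740800/540171 C=6429696/3193777 D=512/263 F=3072/1277 G=512/263] → run D
t=9: vr[A=512/205 B=1740800/540171 C=6429696/3193777 D=1024/263 F=3072/1277 G=512/263] → run G
t=10: vr[A=512/205 B=1740800/540171 C=6429696/3193777 D=1024/263 F=3072/1277 G=923136/335851] → run C
t=11: vr[A=512/205 B=1740800/540171 C=7737344/3193777 D=1024/263 F=3072/1277 G=923136/335851] → run F
t=12: vr[A=512/205 B=1740800/540171 C=7737344/3193777 D=1024/263 G=923136/335851] → run C
t=13: vr[A=512/205 B=1740800/540171 C=9044992/3193777 D=1024/263 G=923136/335851] → run A
t=14: vr[A=768/205 B=1740800/540171 C=9044992/3193777 D=1024/263 G=923136/335851] → run G
t=15: vr[A=768/205 B=1740800/540171 C=9044992/3193777 D=1024/263 G=1192448/335851] → run C
t=16: vr[A=768/205 B=1740800/540171 C=10352640/3193777 D=1024/263 G=1192448/335851] → run B
t=17: vr[A=768/205 B=3048448/540171 C=10352640/3193777 D=1024/263 G=1192448/335851] → run C
t=18: vr[A=768/205 B=3048448/540171 C=11660288/3193777 D=1024/263 G=1192448/335851] → run G
t=19: vr[A=768/205 B=3048448/540171 C=11660288/3193777 D=1024/263] → run C
t=20: vr[A=768/205 B=3048448/540171 C=12967936/3193777 D=1024/263] → run A
t=21: vr[A=1024/205 B=3048448/540171 C=12967936/3193777 D=1024/263] → run D
t=22: vr[A=1024/205 B=3048448/540171 C=12967936/3193777 D=1536/263] → run C
t=23: vr[A=1024/205 B=3048448/540171 C=14275584/3193777 D=1536/263] → run C
t=24: vr[A=1024/205 B=3048448/540171 D=1536/263] → run A
t=25: vr[B=3048448/540171 D=1536/263] → run B
t=26: vr[B=1452032/180057 D=1536/263] → run D
t=27: vr[B=1452032/180057 D=2048/263] → run D
t=28: vr[B=1452032/180057 D=2560/263] → run B
t=29: vr[B=5663744/540171 D=2560/263] → run D
t=30: vr[B=5663744/540171 D=3072/263] → run B
t=31: vr[B=6971392/540171 D=3072/263] → run D
t=32: vr[B=6971392/540171 D=3584/263] → run B
t=33: vr[B=2759680/180057 D=3584/263] → run D
t=34: vr[B=2759680/180057] → run B
t=35: (idle)
t=36: (idle)
t=37: (idle)
t=38: (idle)
t=39: (idle)
t=40: (idle)
t=41: (idle)
t=42: (idle)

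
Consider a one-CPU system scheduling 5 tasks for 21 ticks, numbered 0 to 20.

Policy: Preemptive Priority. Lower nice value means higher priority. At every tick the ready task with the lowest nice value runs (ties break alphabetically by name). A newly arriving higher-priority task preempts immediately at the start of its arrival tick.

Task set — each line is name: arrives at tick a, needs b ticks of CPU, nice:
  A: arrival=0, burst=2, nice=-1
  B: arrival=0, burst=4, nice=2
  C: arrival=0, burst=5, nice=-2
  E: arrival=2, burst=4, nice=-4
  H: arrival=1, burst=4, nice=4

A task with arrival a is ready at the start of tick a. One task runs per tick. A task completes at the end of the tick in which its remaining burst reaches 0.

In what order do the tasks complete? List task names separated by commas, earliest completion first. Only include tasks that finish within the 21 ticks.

t=0: ready={A,B,C} → run C
t=1: ready={A,B,C,H} → run C
t=2: ready={A,B,C,E,H} → run E
t=3: ready={A,B,C,E,H} → run E
t=4: ready={A,B,C,E,H} → run E
t=5: ready={A,B,C,E,H} → run E
t=6: ready={A,B,C,H} → run C
t=7: ready={A,B,C,H} → run C
t=8: ready={A,B,C,H} → run C
t=9: ready={A,B,H} → run A
t=10: ready={A,B,H} → run A
t=11: ready={B,H} → run B
t=12: ready={B,H} → run B
t=13: ready={B,H} → run B
t=14: ready={B,H} → run B
t=15: ready={H} → run H
t=16: ready={H} → run H
t=17: ready={H} → run H
t=18: ready={H} → run H
t=19: (idle)
t=20: (idle)

completion order = E, C, A, B, H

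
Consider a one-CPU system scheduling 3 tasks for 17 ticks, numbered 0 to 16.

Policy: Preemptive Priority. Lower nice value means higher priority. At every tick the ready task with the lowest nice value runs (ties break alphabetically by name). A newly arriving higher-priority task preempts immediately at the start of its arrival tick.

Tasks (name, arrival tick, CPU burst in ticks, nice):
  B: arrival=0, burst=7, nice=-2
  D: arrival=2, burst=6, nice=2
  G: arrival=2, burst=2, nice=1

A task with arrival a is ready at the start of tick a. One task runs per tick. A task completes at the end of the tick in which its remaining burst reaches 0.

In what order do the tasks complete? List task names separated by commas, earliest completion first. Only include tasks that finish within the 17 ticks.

completion order = B, G, D

t=0: ready={B} → run B
t=1: ready={B} → run B
t=2: ready={B,D,G} → run B
t=3: ready={B,D,G} → run B
t=4: ready={B,D,G} → run B
t=5: ready={B,D,G} → run B
t=6: ready={B,D,G} → run B
t=7: ready={D,G} → run G
t=8: ready={D,G} → run G
t=9: ready={D} → run D
t=10: ready={D} → run D
t=11: ready={D} → run D
t=12: ready={D} → run D
t=13: ready={D} → run D
t=14: ready={D} → run D
t=15: (idle)
t=16: (idle)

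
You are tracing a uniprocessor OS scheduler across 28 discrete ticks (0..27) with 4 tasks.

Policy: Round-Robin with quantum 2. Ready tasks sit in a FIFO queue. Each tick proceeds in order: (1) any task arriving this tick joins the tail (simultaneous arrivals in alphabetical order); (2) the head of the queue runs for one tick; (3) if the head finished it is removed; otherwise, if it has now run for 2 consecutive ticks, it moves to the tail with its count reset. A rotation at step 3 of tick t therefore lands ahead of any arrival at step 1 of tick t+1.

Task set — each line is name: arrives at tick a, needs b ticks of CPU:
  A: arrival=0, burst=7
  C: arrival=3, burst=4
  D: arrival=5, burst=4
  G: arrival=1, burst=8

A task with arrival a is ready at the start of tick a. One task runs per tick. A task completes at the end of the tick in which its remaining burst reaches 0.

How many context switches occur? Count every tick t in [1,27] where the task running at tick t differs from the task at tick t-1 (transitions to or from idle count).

context switches = 12

t=0: queue=[A] q_used=0 → run A
t=1: queue=[A,G] q_used=1 → run A
t=2: queue=[G,A] q_used=0 → run G
t=3: queue=[G,A,C] q_used=1 → run G
t=4: queue=[A,C,G] q_used=0 → run A
t=5: queue=[A,C,G,D] q_used=1 → run A
t=6: queue=[C,G,D,A] q_used=0 → run C
t=7: queue=[C,G,D,A] q_used=1 → run C
t=8: queue=[G,D,A,C] q_used=0 → run G
t=9: queue=[G,D,A,C] q_used=1 → run G
t=10: queue=[D,A,C,G] q_used=0 → run D
t=11: queue=[D,A,C,G] q_used=1 → run D
t=12: queue=[A,C,G,D] q_used=0 → run A
t=13: queue=[A,C,G,D] q_used=1 → run A
t=14: queue=[C,G,D,A] q_used=0 → run C
t=15: queue=[C,G,D,A] q_used=1 → run C
t=16: queue=[G,D,A] q_used=0 → run G
t=17: queue=[G,D,A] q_used=1 → run G
t=18: queue=[D,A,G] q_used=0 → run D
t=19: queue=[D,A,G] q_used=1 → run D
t=20: queue=[A,G] q_used=0 → run A
t=21: queue=[G] q_used=0 → run G
t=22: queue=[G] q_used=1 → run G
t=23: (idle)
t=24: (idle)
t=25: (idle)
t=26: (idle)
t=27: (idle)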